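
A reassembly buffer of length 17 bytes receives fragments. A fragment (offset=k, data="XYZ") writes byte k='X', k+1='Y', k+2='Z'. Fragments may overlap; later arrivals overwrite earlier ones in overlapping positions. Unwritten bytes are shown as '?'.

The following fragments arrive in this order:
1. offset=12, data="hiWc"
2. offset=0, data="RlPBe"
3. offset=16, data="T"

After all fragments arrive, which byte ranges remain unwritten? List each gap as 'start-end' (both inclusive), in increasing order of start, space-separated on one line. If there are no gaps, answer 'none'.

Fragment 1: offset=12 len=4
Fragment 2: offset=0 len=5
Fragment 3: offset=16 len=1
Gaps: 5-11

Answer: 5-11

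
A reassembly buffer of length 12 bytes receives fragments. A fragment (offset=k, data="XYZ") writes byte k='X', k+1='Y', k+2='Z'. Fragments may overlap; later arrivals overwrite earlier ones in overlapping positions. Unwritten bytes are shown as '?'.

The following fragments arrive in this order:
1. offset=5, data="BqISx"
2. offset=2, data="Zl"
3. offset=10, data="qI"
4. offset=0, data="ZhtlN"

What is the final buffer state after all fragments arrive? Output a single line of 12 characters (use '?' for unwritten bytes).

Fragment 1: offset=5 data="BqISx" -> buffer=?????BqISx??
Fragment 2: offset=2 data="Zl" -> buffer=??Zl?BqISx??
Fragment 3: offset=10 data="qI" -> buffer=??Zl?BqISxqI
Fragment 4: offset=0 data="ZhtlN" -> buffer=ZhtlNBqISxqI

Answer: ZhtlNBqISxqI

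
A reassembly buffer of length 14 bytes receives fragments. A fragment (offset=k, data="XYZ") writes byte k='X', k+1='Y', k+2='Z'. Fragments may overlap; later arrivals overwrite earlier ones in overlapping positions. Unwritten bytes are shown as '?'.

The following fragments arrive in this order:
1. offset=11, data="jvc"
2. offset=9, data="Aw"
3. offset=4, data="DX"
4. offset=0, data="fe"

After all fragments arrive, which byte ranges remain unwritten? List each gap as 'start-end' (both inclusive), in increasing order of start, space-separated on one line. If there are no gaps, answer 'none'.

Answer: 2-3 6-8

Derivation:
Fragment 1: offset=11 len=3
Fragment 2: offset=9 len=2
Fragment 3: offset=4 len=2
Fragment 4: offset=0 len=2
Gaps: 2-3 6-8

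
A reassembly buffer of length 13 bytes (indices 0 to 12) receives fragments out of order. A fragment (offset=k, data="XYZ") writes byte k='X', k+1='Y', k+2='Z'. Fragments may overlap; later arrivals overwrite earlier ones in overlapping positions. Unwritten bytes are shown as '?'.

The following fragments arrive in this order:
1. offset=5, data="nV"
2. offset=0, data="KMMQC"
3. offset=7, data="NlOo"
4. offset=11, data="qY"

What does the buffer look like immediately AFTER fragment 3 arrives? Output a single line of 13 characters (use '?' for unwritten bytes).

Answer: KMMQCnVNlOo??

Derivation:
Fragment 1: offset=5 data="nV" -> buffer=?????nV??????
Fragment 2: offset=0 data="KMMQC" -> buffer=KMMQCnV??????
Fragment 3: offset=7 data="NlOo" -> buffer=KMMQCnVNlOo??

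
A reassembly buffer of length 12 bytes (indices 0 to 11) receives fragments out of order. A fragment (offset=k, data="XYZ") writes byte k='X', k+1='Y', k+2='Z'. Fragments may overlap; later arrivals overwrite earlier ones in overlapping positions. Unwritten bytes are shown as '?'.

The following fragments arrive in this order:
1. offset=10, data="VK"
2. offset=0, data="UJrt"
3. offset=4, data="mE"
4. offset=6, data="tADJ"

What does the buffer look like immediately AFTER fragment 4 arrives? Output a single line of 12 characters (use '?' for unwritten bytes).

Answer: UJrtmEtADJVK

Derivation:
Fragment 1: offset=10 data="VK" -> buffer=??????????VK
Fragment 2: offset=0 data="UJrt" -> buffer=UJrt??????VK
Fragment 3: offset=4 data="mE" -> buffer=UJrtmE????VK
Fragment 4: offset=6 data="tADJ" -> buffer=UJrtmEtADJVK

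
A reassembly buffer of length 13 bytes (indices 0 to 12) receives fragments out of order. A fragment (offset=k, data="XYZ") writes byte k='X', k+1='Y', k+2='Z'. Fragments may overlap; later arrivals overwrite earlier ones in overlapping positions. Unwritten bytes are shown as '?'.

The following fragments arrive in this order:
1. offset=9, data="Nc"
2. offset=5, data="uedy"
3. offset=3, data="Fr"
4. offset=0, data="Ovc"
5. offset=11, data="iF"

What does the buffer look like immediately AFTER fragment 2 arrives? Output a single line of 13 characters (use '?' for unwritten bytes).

Answer: ?????uedyNc??

Derivation:
Fragment 1: offset=9 data="Nc" -> buffer=?????????Nc??
Fragment 2: offset=5 data="uedy" -> buffer=?????uedyNc??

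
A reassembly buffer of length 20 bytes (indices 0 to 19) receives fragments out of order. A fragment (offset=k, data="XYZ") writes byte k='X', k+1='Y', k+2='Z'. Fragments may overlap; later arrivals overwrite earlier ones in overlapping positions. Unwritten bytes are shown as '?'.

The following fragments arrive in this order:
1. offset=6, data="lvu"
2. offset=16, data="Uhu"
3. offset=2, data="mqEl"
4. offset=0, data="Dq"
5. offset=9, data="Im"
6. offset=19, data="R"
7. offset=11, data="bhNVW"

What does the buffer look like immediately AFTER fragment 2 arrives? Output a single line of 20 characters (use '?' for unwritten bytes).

Answer: ??????lvu???????Uhu?

Derivation:
Fragment 1: offset=6 data="lvu" -> buffer=??????lvu???????????
Fragment 2: offset=16 data="Uhu" -> buffer=??????lvu???????Uhu?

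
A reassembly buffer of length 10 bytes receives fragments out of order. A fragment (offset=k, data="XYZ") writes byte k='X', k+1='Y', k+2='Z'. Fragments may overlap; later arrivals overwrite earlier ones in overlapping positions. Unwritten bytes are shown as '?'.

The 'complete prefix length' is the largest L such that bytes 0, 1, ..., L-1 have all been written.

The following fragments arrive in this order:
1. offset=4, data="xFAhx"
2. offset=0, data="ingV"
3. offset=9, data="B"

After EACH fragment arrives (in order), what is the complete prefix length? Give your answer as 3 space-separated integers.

Fragment 1: offset=4 data="xFAhx" -> buffer=????xFAhx? -> prefix_len=0
Fragment 2: offset=0 data="ingV" -> buffer=ingVxFAhx? -> prefix_len=9
Fragment 3: offset=9 data="B" -> buffer=ingVxFAhxB -> prefix_len=10

Answer: 0 9 10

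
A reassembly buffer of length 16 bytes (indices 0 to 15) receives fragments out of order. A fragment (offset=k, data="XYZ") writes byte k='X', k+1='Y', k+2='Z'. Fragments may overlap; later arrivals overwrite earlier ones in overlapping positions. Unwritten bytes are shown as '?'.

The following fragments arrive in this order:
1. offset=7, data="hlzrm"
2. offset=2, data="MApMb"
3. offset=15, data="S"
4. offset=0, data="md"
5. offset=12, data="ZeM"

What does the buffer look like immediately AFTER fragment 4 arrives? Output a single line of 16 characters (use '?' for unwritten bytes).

Answer: mdMApMbhlzrm???S

Derivation:
Fragment 1: offset=7 data="hlzrm" -> buffer=???????hlzrm????
Fragment 2: offset=2 data="MApMb" -> buffer=??MApMbhlzrm????
Fragment 3: offset=15 data="S" -> buffer=??MApMbhlzrm???S
Fragment 4: offset=0 data="md" -> buffer=mdMApMbhlzrm???S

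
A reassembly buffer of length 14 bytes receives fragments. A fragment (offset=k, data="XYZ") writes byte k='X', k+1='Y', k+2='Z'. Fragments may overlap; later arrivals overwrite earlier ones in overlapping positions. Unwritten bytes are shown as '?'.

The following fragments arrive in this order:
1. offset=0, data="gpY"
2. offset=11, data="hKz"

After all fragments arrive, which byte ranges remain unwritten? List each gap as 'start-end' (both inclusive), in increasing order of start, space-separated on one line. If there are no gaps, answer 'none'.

Answer: 3-10

Derivation:
Fragment 1: offset=0 len=3
Fragment 2: offset=11 len=3
Gaps: 3-10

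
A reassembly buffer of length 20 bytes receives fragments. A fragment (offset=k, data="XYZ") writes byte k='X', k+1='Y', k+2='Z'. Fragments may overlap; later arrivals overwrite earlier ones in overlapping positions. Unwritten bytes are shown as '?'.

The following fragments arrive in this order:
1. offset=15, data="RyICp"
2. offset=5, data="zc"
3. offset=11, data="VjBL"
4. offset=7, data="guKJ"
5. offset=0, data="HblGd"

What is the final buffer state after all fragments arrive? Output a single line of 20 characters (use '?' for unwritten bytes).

Answer: HblGdzcguKJVjBLRyICp

Derivation:
Fragment 1: offset=15 data="RyICp" -> buffer=???????????????RyICp
Fragment 2: offset=5 data="zc" -> buffer=?????zc????????RyICp
Fragment 3: offset=11 data="VjBL" -> buffer=?????zc????VjBLRyICp
Fragment 4: offset=7 data="guKJ" -> buffer=?????zcguKJVjBLRyICp
Fragment 5: offset=0 data="HblGd" -> buffer=HblGdzcguKJVjBLRyICp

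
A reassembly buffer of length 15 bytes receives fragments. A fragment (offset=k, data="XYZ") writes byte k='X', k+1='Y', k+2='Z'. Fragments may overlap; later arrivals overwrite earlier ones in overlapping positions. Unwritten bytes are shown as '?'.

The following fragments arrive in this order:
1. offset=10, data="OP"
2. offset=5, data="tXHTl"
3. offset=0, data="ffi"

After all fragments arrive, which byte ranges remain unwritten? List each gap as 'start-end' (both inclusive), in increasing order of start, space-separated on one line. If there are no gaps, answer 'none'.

Fragment 1: offset=10 len=2
Fragment 2: offset=5 len=5
Fragment 3: offset=0 len=3
Gaps: 3-4 12-14

Answer: 3-4 12-14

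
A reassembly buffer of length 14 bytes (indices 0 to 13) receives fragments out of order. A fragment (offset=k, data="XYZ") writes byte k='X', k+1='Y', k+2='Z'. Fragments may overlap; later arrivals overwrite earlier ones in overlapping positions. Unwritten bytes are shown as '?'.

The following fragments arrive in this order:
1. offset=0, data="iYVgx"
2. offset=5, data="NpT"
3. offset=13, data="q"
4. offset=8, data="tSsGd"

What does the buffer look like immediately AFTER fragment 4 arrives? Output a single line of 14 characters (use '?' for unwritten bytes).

Answer: iYVgxNpTtSsGdq

Derivation:
Fragment 1: offset=0 data="iYVgx" -> buffer=iYVgx?????????
Fragment 2: offset=5 data="NpT" -> buffer=iYVgxNpT??????
Fragment 3: offset=13 data="q" -> buffer=iYVgxNpT?????q
Fragment 4: offset=8 data="tSsGd" -> buffer=iYVgxNpTtSsGdq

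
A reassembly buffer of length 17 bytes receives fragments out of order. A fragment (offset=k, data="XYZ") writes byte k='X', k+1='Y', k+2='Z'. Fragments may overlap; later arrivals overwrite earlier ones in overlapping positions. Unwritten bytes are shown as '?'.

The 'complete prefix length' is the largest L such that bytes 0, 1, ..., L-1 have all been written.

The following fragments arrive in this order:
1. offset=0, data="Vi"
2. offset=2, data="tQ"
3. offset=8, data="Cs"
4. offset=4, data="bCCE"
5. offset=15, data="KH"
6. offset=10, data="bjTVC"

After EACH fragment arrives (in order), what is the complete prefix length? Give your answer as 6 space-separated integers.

Answer: 2 4 4 10 10 17

Derivation:
Fragment 1: offset=0 data="Vi" -> buffer=Vi??????????????? -> prefix_len=2
Fragment 2: offset=2 data="tQ" -> buffer=VitQ????????????? -> prefix_len=4
Fragment 3: offset=8 data="Cs" -> buffer=VitQ????Cs??????? -> prefix_len=4
Fragment 4: offset=4 data="bCCE" -> buffer=VitQbCCECs??????? -> prefix_len=10
Fragment 5: offset=15 data="KH" -> buffer=VitQbCCECs?????KH -> prefix_len=10
Fragment 6: offset=10 data="bjTVC" -> buffer=VitQbCCECsbjTVCKH -> prefix_len=17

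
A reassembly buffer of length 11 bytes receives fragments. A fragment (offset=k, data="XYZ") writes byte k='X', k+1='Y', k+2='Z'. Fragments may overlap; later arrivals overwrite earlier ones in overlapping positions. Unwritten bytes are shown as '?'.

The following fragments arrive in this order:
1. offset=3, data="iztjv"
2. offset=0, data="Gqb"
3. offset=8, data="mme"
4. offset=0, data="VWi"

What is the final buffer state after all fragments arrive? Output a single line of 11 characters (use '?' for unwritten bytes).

Answer: VWiiztjvmme

Derivation:
Fragment 1: offset=3 data="iztjv" -> buffer=???iztjv???
Fragment 2: offset=0 data="Gqb" -> buffer=Gqbiztjv???
Fragment 3: offset=8 data="mme" -> buffer=Gqbiztjvmme
Fragment 4: offset=0 data="VWi" -> buffer=VWiiztjvmme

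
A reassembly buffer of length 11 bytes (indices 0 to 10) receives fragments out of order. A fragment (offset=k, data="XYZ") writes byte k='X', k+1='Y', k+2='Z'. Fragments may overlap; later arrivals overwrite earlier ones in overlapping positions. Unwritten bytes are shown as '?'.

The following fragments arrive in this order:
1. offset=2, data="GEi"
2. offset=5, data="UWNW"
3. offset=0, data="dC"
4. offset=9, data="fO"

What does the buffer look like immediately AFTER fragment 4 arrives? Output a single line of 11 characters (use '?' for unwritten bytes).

Answer: dCGEiUWNWfO

Derivation:
Fragment 1: offset=2 data="GEi" -> buffer=??GEi??????
Fragment 2: offset=5 data="UWNW" -> buffer=??GEiUWNW??
Fragment 3: offset=0 data="dC" -> buffer=dCGEiUWNW??
Fragment 4: offset=9 data="fO" -> buffer=dCGEiUWNWfO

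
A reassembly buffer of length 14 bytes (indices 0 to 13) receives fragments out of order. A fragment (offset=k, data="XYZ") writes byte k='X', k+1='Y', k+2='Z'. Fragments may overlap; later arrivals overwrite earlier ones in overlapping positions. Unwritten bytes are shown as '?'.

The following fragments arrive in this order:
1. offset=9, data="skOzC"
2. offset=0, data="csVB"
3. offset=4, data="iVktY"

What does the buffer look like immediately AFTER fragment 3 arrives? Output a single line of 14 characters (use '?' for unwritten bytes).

Fragment 1: offset=9 data="skOzC" -> buffer=?????????skOzC
Fragment 2: offset=0 data="csVB" -> buffer=csVB?????skOzC
Fragment 3: offset=4 data="iVktY" -> buffer=csVBiVktYskOzC

Answer: csVBiVktYskOzC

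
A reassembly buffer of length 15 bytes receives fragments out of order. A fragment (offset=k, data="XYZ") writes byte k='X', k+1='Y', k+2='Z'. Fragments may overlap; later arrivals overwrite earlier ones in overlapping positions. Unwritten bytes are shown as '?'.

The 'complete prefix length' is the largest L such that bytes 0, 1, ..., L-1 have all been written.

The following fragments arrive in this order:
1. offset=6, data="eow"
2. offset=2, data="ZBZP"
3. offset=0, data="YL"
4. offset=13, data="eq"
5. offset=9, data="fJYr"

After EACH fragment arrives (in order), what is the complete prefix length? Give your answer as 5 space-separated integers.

Answer: 0 0 9 9 15

Derivation:
Fragment 1: offset=6 data="eow" -> buffer=??????eow?????? -> prefix_len=0
Fragment 2: offset=2 data="ZBZP" -> buffer=??ZBZPeow?????? -> prefix_len=0
Fragment 3: offset=0 data="YL" -> buffer=YLZBZPeow?????? -> prefix_len=9
Fragment 4: offset=13 data="eq" -> buffer=YLZBZPeow????eq -> prefix_len=9
Fragment 5: offset=9 data="fJYr" -> buffer=YLZBZPeowfJYreq -> prefix_len=15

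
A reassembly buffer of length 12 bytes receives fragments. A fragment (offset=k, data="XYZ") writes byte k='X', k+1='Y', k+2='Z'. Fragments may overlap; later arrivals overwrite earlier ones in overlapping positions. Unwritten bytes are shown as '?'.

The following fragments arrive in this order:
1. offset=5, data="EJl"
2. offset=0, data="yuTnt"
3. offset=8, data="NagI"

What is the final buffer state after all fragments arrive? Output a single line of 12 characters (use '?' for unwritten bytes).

Answer: yuTntEJlNagI

Derivation:
Fragment 1: offset=5 data="EJl" -> buffer=?????EJl????
Fragment 2: offset=0 data="yuTnt" -> buffer=yuTntEJl????
Fragment 3: offset=8 data="NagI" -> buffer=yuTntEJlNagI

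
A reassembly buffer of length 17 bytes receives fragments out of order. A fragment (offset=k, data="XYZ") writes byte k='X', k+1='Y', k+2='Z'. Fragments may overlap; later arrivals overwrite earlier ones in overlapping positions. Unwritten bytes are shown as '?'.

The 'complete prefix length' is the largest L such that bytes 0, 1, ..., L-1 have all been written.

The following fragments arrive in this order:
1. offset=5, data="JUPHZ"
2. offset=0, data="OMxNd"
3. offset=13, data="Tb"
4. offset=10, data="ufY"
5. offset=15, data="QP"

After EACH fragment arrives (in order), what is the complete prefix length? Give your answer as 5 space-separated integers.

Fragment 1: offset=5 data="JUPHZ" -> buffer=?????JUPHZ??????? -> prefix_len=0
Fragment 2: offset=0 data="OMxNd" -> buffer=OMxNdJUPHZ??????? -> prefix_len=10
Fragment 3: offset=13 data="Tb" -> buffer=OMxNdJUPHZ???Tb?? -> prefix_len=10
Fragment 4: offset=10 data="ufY" -> buffer=OMxNdJUPHZufYTb?? -> prefix_len=15
Fragment 5: offset=15 data="QP" -> buffer=OMxNdJUPHZufYTbQP -> prefix_len=17

Answer: 0 10 10 15 17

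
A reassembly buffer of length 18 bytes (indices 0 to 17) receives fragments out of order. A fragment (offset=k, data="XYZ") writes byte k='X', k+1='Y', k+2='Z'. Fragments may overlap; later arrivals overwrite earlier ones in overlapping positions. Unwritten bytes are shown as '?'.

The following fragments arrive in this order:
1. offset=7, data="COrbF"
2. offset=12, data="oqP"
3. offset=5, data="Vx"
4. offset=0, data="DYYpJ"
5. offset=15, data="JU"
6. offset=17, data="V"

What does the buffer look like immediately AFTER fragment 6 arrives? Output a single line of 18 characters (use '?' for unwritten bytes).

Fragment 1: offset=7 data="COrbF" -> buffer=???????COrbF??????
Fragment 2: offset=12 data="oqP" -> buffer=???????COrbFoqP???
Fragment 3: offset=5 data="Vx" -> buffer=?????VxCOrbFoqP???
Fragment 4: offset=0 data="DYYpJ" -> buffer=DYYpJVxCOrbFoqP???
Fragment 5: offset=15 data="JU" -> buffer=DYYpJVxCOrbFoqPJU?
Fragment 6: offset=17 data="V" -> buffer=DYYpJVxCOrbFoqPJUV

Answer: DYYpJVxCOrbFoqPJUV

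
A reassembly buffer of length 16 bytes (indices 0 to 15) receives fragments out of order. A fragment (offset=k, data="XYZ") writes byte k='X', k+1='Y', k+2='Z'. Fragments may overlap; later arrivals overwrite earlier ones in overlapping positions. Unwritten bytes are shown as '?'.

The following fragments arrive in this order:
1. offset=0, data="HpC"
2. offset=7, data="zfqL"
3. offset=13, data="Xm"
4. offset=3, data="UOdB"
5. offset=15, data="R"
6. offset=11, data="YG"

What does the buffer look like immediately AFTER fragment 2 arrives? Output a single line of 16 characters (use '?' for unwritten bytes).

Answer: HpC????zfqL?????

Derivation:
Fragment 1: offset=0 data="HpC" -> buffer=HpC?????????????
Fragment 2: offset=7 data="zfqL" -> buffer=HpC????zfqL?????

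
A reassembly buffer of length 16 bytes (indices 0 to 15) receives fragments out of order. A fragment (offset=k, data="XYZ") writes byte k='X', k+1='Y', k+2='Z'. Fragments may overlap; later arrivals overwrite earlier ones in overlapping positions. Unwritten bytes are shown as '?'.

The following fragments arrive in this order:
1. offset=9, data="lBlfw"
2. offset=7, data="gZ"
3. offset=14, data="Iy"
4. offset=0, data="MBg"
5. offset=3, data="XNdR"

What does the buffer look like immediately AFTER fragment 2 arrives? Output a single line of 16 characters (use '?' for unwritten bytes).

Answer: ???????gZlBlfw??

Derivation:
Fragment 1: offset=9 data="lBlfw" -> buffer=?????????lBlfw??
Fragment 2: offset=7 data="gZ" -> buffer=???????gZlBlfw??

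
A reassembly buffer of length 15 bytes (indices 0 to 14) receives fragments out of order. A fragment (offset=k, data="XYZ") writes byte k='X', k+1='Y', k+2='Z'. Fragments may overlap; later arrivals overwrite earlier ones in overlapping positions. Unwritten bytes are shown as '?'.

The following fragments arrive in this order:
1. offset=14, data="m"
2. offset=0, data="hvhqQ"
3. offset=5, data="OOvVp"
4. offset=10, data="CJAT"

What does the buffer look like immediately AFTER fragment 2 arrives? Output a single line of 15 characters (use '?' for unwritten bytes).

Answer: hvhqQ?????????m

Derivation:
Fragment 1: offset=14 data="m" -> buffer=??????????????m
Fragment 2: offset=0 data="hvhqQ" -> buffer=hvhqQ?????????m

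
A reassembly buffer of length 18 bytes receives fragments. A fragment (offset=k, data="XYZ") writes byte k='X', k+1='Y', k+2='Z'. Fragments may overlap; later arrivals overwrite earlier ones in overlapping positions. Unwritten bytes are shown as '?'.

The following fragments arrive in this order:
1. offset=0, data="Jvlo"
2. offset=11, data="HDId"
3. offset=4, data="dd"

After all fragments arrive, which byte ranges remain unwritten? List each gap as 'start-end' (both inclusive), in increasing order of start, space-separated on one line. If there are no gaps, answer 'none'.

Answer: 6-10 15-17

Derivation:
Fragment 1: offset=0 len=4
Fragment 2: offset=11 len=4
Fragment 3: offset=4 len=2
Gaps: 6-10 15-17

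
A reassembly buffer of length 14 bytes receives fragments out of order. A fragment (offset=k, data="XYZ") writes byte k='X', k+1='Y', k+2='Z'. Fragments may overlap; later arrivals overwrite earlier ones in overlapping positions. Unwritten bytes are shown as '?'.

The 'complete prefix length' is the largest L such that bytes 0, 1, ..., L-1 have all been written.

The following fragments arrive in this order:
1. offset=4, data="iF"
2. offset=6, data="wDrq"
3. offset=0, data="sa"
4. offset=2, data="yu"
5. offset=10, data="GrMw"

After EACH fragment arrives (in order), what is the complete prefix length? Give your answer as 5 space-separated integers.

Answer: 0 0 2 10 14

Derivation:
Fragment 1: offset=4 data="iF" -> buffer=????iF???????? -> prefix_len=0
Fragment 2: offset=6 data="wDrq" -> buffer=????iFwDrq???? -> prefix_len=0
Fragment 3: offset=0 data="sa" -> buffer=sa??iFwDrq???? -> prefix_len=2
Fragment 4: offset=2 data="yu" -> buffer=sayuiFwDrq???? -> prefix_len=10
Fragment 5: offset=10 data="GrMw" -> buffer=sayuiFwDrqGrMw -> prefix_len=14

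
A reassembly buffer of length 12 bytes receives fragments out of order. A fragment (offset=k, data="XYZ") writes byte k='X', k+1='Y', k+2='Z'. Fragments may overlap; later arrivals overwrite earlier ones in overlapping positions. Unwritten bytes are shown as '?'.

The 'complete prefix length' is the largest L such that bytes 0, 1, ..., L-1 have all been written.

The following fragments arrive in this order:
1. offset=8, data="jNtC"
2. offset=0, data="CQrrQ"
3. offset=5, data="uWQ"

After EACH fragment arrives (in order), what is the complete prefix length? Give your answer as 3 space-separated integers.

Fragment 1: offset=8 data="jNtC" -> buffer=????????jNtC -> prefix_len=0
Fragment 2: offset=0 data="CQrrQ" -> buffer=CQrrQ???jNtC -> prefix_len=5
Fragment 3: offset=5 data="uWQ" -> buffer=CQrrQuWQjNtC -> prefix_len=12

Answer: 0 5 12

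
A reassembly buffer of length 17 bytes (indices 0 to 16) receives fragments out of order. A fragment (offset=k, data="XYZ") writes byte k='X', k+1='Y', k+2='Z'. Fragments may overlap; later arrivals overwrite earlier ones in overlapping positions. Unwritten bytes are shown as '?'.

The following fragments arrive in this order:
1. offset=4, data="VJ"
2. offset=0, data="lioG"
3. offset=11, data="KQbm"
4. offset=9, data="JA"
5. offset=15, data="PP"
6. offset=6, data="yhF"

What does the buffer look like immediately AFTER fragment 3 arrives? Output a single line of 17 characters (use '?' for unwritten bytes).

Answer: lioGVJ?????KQbm??

Derivation:
Fragment 1: offset=4 data="VJ" -> buffer=????VJ???????????
Fragment 2: offset=0 data="lioG" -> buffer=lioGVJ???????????
Fragment 3: offset=11 data="KQbm" -> buffer=lioGVJ?????KQbm??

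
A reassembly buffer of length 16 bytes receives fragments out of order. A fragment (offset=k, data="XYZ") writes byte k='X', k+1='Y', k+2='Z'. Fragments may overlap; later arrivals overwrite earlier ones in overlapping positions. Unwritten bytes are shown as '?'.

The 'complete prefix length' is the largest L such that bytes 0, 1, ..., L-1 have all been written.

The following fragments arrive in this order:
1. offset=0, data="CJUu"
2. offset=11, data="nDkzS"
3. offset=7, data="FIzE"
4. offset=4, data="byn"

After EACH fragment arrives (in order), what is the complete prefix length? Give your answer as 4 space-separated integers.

Fragment 1: offset=0 data="CJUu" -> buffer=CJUu???????????? -> prefix_len=4
Fragment 2: offset=11 data="nDkzS" -> buffer=CJUu???????nDkzS -> prefix_len=4
Fragment 3: offset=7 data="FIzE" -> buffer=CJUu???FIzEnDkzS -> prefix_len=4
Fragment 4: offset=4 data="byn" -> buffer=CJUubynFIzEnDkzS -> prefix_len=16

Answer: 4 4 4 16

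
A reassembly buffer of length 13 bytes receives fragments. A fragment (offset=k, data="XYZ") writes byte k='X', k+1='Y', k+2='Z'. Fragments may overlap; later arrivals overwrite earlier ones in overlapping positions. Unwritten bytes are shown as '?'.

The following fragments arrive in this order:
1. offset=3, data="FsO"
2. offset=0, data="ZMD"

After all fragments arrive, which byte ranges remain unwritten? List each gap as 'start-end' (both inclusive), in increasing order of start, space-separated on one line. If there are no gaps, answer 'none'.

Answer: 6-12

Derivation:
Fragment 1: offset=3 len=3
Fragment 2: offset=0 len=3
Gaps: 6-12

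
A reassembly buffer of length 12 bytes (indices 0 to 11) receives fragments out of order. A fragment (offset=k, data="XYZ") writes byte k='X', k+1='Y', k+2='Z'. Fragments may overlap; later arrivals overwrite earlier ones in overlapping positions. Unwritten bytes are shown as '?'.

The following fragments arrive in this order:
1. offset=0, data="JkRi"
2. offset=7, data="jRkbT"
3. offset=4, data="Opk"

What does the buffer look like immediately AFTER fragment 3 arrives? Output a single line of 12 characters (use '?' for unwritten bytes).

Fragment 1: offset=0 data="JkRi" -> buffer=JkRi????????
Fragment 2: offset=7 data="jRkbT" -> buffer=JkRi???jRkbT
Fragment 3: offset=4 data="Opk" -> buffer=JkRiOpkjRkbT

Answer: JkRiOpkjRkbT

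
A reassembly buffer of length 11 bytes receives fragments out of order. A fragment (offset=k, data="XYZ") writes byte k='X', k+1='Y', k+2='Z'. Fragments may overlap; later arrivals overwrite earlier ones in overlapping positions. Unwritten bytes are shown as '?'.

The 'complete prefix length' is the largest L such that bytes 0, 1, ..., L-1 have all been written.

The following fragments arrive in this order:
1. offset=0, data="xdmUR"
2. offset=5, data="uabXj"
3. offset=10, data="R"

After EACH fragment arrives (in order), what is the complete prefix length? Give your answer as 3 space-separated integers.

Fragment 1: offset=0 data="xdmUR" -> buffer=xdmUR?????? -> prefix_len=5
Fragment 2: offset=5 data="uabXj" -> buffer=xdmURuabXj? -> prefix_len=10
Fragment 3: offset=10 data="R" -> buffer=xdmURuabXjR -> prefix_len=11

Answer: 5 10 11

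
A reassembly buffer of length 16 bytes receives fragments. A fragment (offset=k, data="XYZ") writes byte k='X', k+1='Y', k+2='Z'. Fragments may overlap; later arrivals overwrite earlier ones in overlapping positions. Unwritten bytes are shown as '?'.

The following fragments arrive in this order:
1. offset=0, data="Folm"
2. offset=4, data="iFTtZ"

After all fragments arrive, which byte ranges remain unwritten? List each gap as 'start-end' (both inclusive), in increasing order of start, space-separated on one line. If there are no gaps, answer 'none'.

Answer: 9-15

Derivation:
Fragment 1: offset=0 len=4
Fragment 2: offset=4 len=5
Gaps: 9-15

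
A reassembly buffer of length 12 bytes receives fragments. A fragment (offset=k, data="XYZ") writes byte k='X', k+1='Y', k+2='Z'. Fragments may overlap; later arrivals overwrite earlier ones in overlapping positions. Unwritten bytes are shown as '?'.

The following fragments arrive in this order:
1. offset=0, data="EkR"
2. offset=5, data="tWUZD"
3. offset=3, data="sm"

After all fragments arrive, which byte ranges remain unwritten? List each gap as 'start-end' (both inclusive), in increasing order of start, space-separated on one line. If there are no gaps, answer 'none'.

Fragment 1: offset=0 len=3
Fragment 2: offset=5 len=5
Fragment 3: offset=3 len=2
Gaps: 10-11

Answer: 10-11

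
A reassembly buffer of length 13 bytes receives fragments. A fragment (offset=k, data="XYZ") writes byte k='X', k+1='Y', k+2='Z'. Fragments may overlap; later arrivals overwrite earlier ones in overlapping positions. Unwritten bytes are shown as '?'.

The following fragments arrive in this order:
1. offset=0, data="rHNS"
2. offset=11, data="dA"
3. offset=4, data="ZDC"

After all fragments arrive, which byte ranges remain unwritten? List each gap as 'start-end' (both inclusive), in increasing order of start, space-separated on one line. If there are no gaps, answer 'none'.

Fragment 1: offset=0 len=4
Fragment 2: offset=11 len=2
Fragment 3: offset=4 len=3
Gaps: 7-10

Answer: 7-10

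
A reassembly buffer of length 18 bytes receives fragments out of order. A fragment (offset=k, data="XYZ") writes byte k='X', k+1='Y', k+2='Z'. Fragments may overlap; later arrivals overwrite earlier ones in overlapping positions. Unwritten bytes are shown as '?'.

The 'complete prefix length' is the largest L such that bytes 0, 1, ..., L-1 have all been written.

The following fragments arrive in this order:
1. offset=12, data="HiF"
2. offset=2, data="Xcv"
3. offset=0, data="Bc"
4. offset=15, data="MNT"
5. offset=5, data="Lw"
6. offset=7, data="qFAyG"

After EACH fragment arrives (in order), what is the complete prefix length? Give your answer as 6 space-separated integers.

Fragment 1: offset=12 data="HiF" -> buffer=????????????HiF??? -> prefix_len=0
Fragment 2: offset=2 data="Xcv" -> buffer=??Xcv???????HiF??? -> prefix_len=0
Fragment 3: offset=0 data="Bc" -> buffer=BcXcv???????HiF??? -> prefix_len=5
Fragment 4: offset=15 data="MNT" -> buffer=BcXcv???????HiFMNT -> prefix_len=5
Fragment 5: offset=5 data="Lw" -> buffer=BcXcvLw?????HiFMNT -> prefix_len=7
Fragment 6: offset=7 data="qFAyG" -> buffer=BcXcvLwqFAyGHiFMNT -> prefix_len=18

Answer: 0 0 5 5 7 18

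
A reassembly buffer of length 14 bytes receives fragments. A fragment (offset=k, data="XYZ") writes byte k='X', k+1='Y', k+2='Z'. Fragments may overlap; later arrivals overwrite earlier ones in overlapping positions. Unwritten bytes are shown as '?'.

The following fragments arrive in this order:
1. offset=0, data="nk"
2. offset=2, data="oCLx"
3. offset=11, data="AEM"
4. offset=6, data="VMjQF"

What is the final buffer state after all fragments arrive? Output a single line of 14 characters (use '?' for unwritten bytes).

Answer: nkoCLxVMjQFAEM

Derivation:
Fragment 1: offset=0 data="nk" -> buffer=nk????????????
Fragment 2: offset=2 data="oCLx" -> buffer=nkoCLx????????
Fragment 3: offset=11 data="AEM" -> buffer=nkoCLx?????AEM
Fragment 4: offset=6 data="VMjQF" -> buffer=nkoCLxVMjQFAEM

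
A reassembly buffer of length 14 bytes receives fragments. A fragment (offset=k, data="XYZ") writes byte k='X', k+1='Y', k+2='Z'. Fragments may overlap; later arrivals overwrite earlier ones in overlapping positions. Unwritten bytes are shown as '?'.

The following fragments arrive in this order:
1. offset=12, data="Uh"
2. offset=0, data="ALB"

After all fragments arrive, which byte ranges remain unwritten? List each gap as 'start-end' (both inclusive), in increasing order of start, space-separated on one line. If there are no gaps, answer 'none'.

Fragment 1: offset=12 len=2
Fragment 2: offset=0 len=3
Gaps: 3-11

Answer: 3-11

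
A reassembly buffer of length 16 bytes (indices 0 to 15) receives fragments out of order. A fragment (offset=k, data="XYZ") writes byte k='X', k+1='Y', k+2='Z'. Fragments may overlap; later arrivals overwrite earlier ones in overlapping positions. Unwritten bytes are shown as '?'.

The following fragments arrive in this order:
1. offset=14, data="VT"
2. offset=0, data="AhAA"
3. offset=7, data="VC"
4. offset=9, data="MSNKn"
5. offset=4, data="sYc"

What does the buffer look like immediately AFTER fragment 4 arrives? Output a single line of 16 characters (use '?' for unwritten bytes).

Fragment 1: offset=14 data="VT" -> buffer=??????????????VT
Fragment 2: offset=0 data="AhAA" -> buffer=AhAA??????????VT
Fragment 3: offset=7 data="VC" -> buffer=AhAA???VC?????VT
Fragment 4: offset=9 data="MSNKn" -> buffer=AhAA???VCMSNKnVT

Answer: AhAA???VCMSNKnVT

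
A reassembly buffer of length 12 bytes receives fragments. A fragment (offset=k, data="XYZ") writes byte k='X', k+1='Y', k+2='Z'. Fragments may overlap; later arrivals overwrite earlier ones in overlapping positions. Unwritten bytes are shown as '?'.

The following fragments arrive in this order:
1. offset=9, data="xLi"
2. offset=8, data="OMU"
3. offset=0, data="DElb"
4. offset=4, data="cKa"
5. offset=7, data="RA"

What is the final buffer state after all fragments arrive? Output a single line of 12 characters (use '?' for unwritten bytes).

Fragment 1: offset=9 data="xLi" -> buffer=?????????xLi
Fragment 2: offset=8 data="OMU" -> buffer=????????OMUi
Fragment 3: offset=0 data="DElb" -> buffer=DElb????OMUi
Fragment 4: offset=4 data="cKa" -> buffer=DElbcKa?OMUi
Fragment 5: offset=7 data="RA" -> buffer=DElbcKaRAMUi

Answer: DElbcKaRAMUi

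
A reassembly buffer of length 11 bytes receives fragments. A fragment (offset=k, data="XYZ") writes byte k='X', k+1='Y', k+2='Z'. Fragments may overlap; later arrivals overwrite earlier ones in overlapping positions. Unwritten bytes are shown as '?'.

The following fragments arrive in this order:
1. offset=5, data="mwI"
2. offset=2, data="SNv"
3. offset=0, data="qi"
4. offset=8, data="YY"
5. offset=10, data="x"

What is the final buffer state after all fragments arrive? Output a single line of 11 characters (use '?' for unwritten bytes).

Fragment 1: offset=5 data="mwI" -> buffer=?????mwI???
Fragment 2: offset=2 data="SNv" -> buffer=??SNvmwI???
Fragment 3: offset=0 data="qi" -> buffer=qiSNvmwI???
Fragment 4: offset=8 data="YY" -> buffer=qiSNvmwIYY?
Fragment 5: offset=10 data="x" -> buffer=qiSNvmwIYYx

Answer: qiSNvmwIYYx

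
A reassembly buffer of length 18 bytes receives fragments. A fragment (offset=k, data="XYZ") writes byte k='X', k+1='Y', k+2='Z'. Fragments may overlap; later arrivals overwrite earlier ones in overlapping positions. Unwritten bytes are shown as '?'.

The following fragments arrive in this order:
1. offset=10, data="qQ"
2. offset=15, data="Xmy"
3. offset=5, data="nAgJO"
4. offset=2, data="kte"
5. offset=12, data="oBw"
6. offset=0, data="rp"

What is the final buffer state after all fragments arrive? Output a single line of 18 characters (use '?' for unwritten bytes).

Fragment 1: offset=10 data="qQ" -> buffer=??????????qQ??????
Fragment 2: offset=15 data="Xmy" -> buffer=??????????qQ???Xmy
Fragment 3: offset=5 data="nAgJO" -> buffer=?????nAgJOqQ???Xmy
Fragment 4: offset=2 data="kte" -> buffer=??ktenAgJOqQ???Xmy
Fragment 5: offset=12 data="oBw" -> buffer=??ktenAgJOqQoBwXmy
Fragment 6: offset=0 data="rp" -> buffer=rpktenAgJOqQoBwXmy

Answer: rpktenAgJOqQoBwXmy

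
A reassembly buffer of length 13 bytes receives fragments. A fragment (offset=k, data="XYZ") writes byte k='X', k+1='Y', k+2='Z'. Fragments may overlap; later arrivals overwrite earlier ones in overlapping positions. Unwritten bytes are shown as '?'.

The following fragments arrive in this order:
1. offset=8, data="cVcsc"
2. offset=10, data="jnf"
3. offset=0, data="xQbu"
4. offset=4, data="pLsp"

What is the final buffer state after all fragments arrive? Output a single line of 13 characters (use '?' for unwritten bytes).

Answer: xQbupLspcVjnf

Derivation:
Fragment 1: offset=8 data="cVcsc" -> buffer=????????cVcsc
Fragment 2: offset=10 data="jnf" -> buffer=????????cVjnf
Fragment 3: offset=0 data="xQbu" -> buffer=xQbu????cVjnf
Fragment 4: offset=4 data="pLsp" -> buffer=xQbupLspcVjnf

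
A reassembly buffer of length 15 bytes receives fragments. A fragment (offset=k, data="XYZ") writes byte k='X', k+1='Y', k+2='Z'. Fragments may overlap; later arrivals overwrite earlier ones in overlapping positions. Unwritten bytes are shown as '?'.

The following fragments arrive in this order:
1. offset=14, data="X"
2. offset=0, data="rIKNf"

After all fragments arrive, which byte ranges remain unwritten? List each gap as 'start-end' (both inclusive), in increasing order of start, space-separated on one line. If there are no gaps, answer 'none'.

Fragment 1: offset=14 len=1
Fragment 2: offset=0 len=5
Gaps: 5-13

Answer: 5-13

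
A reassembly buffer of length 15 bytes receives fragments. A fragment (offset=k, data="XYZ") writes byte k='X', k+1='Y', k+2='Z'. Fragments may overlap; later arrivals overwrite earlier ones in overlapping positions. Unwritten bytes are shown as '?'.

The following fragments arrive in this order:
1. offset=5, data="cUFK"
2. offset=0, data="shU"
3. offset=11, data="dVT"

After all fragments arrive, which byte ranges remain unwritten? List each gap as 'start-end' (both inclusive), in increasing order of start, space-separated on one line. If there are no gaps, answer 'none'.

Answer: 3-4 9-10 14-14

Derivation:
Fragment 1: offset=5 len=4
Fragment 2: offset=0 len=3
Fragment 3: offset=11 len=3
Gaps: 3-4 9-10 14-14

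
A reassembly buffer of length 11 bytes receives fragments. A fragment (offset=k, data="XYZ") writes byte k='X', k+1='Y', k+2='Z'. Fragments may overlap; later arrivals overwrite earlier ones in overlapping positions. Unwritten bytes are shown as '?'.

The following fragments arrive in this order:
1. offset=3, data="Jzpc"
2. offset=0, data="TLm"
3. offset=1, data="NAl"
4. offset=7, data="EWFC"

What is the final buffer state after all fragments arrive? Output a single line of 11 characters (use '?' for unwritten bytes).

Answer: TNAlzpcEWFC

Derivation:
Fragment 1: offset=3 data="Jzpc" -> buffer=???Jzpc????
Fragment 2: offset=0 data="TLm" -> buffer=TLmJzpc????
Fragment 3: offset=1 data="NAl" -> buffer=TNAlzpc????
Fragment 4: offset=7 data="EWFC" -> buffer=TNAlzpcEWFC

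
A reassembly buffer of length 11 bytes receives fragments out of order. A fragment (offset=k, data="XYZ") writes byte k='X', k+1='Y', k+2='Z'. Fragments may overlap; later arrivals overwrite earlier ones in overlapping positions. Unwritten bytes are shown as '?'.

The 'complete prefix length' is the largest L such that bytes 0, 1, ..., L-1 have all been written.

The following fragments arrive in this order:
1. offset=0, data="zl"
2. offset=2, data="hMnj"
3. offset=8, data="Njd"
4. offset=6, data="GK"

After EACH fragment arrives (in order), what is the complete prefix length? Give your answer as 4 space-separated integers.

Answer: 2 6 6 11

Derivation:
Fragment 1: offset=0 data="zl" -> buffer=zl????????? -> prefix_len=2
Fragment 2: offset=2 data="hMnj" -> buffer=zlhMnj????? -> prefix_len=6
Fragment 3: offset=8 data="Njd" -> buffer=zlhMnj??Njd -> prefix_len=6
Fragment 4: offset=6 data="GK" -> buffer=zlhMnjGKNjd -> prefix_len=11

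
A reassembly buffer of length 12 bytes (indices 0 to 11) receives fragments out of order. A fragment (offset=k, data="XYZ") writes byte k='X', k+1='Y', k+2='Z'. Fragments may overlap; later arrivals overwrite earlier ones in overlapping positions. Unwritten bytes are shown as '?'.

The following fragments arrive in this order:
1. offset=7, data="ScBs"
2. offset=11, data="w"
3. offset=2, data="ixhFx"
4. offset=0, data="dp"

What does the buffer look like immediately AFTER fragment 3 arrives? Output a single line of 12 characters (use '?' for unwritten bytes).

Fragment 1: offset=7 data="ScBs" -> buffer=???????ScBs?
Fragment 2: offset=11 data="w" -> buffer=???????ScBsw
Fragment 3: offset=2 data="ixhFx" -> buffer=??ixhFxScBsw

Answer: ??ixhFxScBsw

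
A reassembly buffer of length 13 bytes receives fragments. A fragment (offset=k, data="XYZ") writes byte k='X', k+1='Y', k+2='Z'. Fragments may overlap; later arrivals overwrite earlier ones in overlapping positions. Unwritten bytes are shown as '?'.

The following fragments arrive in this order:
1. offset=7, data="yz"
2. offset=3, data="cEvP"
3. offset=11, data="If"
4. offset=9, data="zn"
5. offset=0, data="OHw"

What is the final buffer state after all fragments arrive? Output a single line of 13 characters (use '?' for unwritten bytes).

Fragment 1: offset=7 data="yz" -> buffer=???????yz????
Fragment 2: offset=3 data="cEvP" -> buffer=???cEvPyz????
Fragment 3: offset=11 data="If" -> buffer=???cEvPyz??If
Fragment 4: offset=9 data="zn" -> buffer=???cEvPyzznIf
Fragment 5: offset=0 data="OHw" -> buffer=OHwcEvPyzznIf

Answer: OHwcEvPyzznIf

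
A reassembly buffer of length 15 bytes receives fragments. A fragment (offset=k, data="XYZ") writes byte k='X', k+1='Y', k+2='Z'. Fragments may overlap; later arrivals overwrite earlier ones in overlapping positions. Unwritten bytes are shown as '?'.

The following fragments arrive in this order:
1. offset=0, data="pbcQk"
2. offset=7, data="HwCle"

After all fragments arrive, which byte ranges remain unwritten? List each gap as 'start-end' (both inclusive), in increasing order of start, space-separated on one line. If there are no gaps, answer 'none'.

Fragment 1: offset=0 len=5
Fragment 2: offset=7 len=5
Gaps: 5-6 12-14

Answer: 5-6 12-14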